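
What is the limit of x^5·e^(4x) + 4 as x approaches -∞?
The product is a 0·∞ indeterminate form at x → -∞.
Rewrite the product as x^5 / e^(-4x) (an ∞/∞ form) and apply L'Hôpital, or use the standard hierarchy e^(4|x|) ≫ |x^5| as x → -∞.
The indeterminate product → 0, so the limit = 4.

Final answer: 4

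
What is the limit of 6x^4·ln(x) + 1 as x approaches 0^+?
The product is a 0·∞ indeterminate form at x → 0⁺.
Rewrite the product as 6·ln(x) / x^(-4) and apply L'Hôpital, or use the standard hierarchy x^(-4) ≫ |ln x| as x → 0⁺.
The indeterminate product → 0, so the limit = 1.

Final answer: 1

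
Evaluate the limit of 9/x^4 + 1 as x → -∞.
Evaluate the dominant behaviour as x → -∞; each term tends to a finite value or vanishes.
Limit = 1.

Final answer: 1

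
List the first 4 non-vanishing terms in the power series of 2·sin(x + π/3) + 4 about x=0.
-x^3/6 - √(3)·x^2/2 + x + √(3) + 4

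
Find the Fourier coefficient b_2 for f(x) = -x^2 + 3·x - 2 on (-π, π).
b_2 = (1/π) ∫_{-π}^{π} f(x)·sin(2x) dx.
Evaluate the integral (use parity and integration by parts as needed): b_2 = -3.

Final answer: -3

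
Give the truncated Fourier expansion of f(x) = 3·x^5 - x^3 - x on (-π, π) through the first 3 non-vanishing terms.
(-122·π^2 + 6·π^4 + 730)·sin(x) + (-3·π^4 - 23 + 16·π^2)·sin(2·x) + (-46·π^2/9 + 74/27 + 2·π^4)·sin(3·x)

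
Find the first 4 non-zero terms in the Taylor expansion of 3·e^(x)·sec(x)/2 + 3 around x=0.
x^3 + 3·x^2/2 + 3·x/2 + 9/2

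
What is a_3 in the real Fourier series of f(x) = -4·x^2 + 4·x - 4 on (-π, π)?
a_3 = (1/π) ∫_{-π}^{π} f(x)·cos(3x) dx.
Evaluate the integral (use parity and integration by parts as needed): a_3 = 16/9.

Final answer: 16/9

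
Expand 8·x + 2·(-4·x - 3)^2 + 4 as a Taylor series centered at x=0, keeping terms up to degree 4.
32·x^2 + 56·x + 22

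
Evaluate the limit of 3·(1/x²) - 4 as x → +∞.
Evaluate the dominant behaviour as x → +∞; each term tends to a finite value or vanishes.
Limit = -4.

Final answer: -4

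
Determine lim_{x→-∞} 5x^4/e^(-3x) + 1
The quotient is an ∞/∞ indeterminate form as x → -∞.
Compare growth rates of the dominant terms (exponentials ≫ polynomials ≫ logarithms), or apply L'Hôpital's rule; the quotient → 0.
Adding the constant: 0 + 1 = 1. Limit = 1.

Final answer: 1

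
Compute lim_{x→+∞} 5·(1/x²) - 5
Evaluate the dominant behaviour as x → +∞; each term tends to a finite value or vanishes.
Limit = -5.

Final answer: -5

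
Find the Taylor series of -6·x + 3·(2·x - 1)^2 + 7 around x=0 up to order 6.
12·x^2 - 18·x + 10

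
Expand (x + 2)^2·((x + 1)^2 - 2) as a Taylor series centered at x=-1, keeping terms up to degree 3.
-2 - 4·(x + 1) - (x + 1)^2 + 2·(x + 1)^3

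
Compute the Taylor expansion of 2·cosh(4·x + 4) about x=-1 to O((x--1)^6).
2 + 16·(x + 1)^2 + 64·(x + 1)^4/3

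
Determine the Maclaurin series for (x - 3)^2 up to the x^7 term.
x^2 - 6·x + 9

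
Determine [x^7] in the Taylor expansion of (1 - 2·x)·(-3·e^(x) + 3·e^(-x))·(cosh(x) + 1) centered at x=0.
Expand to order 7: (1 - 2·x)·(-3·e^(x) + 3·e^(-x))·(cosh(x) + 1) = -13·x^7/168 + 17·x^6/10 - 17·x^5/20 + 10·x^4 - 5·x^3 + 24·x^2 - 12·x + O(x^8).
The coefficient of x^7 is -13/168.

Final answer: -13/168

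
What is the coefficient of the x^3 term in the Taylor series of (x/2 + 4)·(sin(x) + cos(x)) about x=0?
Expand to order 3: (x/2 + 4)·(sin(x) + cos(x)) = -11·x^3/12 - 3·x^2/2 + 9·x/2 + 4 + O(x^4).
The coefficient of x^3 is -11/12.

Final answer: -11/12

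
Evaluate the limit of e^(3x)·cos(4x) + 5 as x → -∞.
Evaluate the dominant behaviour as x → -∞; each term tends to a finite value or vanishes.
Limit = 5.

Final answer: 5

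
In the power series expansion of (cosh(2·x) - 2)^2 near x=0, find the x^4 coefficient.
Expand to order 4: (cosh(2·x) - 2)^2 = 8·x^4/3 - 4·x^2 + 1 + O(x^5).
The coefficient of x^4 is 8/3.

Final answer: 8/3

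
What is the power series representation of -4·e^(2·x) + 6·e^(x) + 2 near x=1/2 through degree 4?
-4·e + 2 + 6·e^(1/2) + (-8·e + 6·e^(1/2))·(x - 1/2) + (-8·e + 3·e^(1/2))·(x - 1/2)^2 + (-16·e/3 + e^(1/2))·(x - 1/2)^3 + (-8·e/3 + e^(1/2)/4)·(x - 1/2)^4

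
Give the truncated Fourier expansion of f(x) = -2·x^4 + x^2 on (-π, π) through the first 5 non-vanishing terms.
(-100 + 16·π^2)·cos(x) + (7 - 4·π^2)·cos(2·x) + (-44/27 + 16·π^2/9)·cos(3·x) + (5/8 - π^2)·cos(4·x) - 2·π^4/5 + π^2/3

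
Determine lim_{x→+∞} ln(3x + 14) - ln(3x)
This is an ∞ − ∞ indeterminate form.
Combine the logarithms: ln(3x+14) − ln(3x) = ln((3x+14)/(3x)) = ln(1 + 14/(3x)) → ln(1) = 0.
Limit = 0.

Final answer: 0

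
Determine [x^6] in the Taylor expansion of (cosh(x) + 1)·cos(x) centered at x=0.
Expand to order 6: (cosh(x) + 1)·cos(x) = -x^6/720 - x^4/8 - x^2/2 + 2 + O(x^7).
The coefficient of x^6 is -1/720.

Final answer: -1/720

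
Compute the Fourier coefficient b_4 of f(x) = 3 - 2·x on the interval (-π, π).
b_4 = (1/π) ∫_{-π}^{π} f(x)·sin(4x) dx.
Evaluate the integral (use parity and integration by parts as needed): b_4 = 1.

Final answer: 1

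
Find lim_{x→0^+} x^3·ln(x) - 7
The product is a 0·∞ indeterminate form at x → 0⁺.
Rewrite the product as ln(x) / x^(-3) and apply L'Hôpital, or use the standard hierarchy x^(-3) ≫ |ln x| as x → 0⁺.
The indeterminate product → 0, so the limit = -7.

Final answer: -7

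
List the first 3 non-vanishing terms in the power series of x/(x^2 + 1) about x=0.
x^5 - x^3 + x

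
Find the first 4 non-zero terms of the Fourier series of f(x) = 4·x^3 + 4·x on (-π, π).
(-40 + 8·π^2)·sin(x) + (2 - 4·π^2)·sin(2·x) + (8/9 + 8·π^2/3)·sin(3·x) + (-2·π^2 - 5/4)·sin(4·x)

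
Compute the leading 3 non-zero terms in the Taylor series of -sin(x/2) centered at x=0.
-x^5/3840 + x^3/48 - x/2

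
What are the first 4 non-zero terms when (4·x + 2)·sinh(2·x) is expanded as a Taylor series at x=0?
16·x^4/3 + 8·x^3/3 + 8·x^2 + 4·x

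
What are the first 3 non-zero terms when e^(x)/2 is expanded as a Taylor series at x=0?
x^2/4 + x/2 + 1/2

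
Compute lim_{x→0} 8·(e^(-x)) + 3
Direct substitution at x = 0 gives 11.

Final answer: 11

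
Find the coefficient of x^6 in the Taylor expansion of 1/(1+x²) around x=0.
Expand to order 6: 1/(1+x²) = -x^6 + x^4 - x^2 + 1 + O(x^7).
The coefficient of x^6 is -1.

Final answer: -1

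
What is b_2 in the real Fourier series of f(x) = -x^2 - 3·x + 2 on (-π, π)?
b_2 = (1/π) ∫_{-π}^{π} f(x)·sin(2x) dx.
Evaluate the integral (use parity and integration by parts as needed): b_2 = 3.

Final answer: 3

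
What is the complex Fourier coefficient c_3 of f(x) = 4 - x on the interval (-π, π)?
Compute the real Fourier coefficients first: a_3 = 0, b_3 = -2/3.
Then c_3 = (a_3 − i·b_3)/2 = i/3.

Final answer: i/3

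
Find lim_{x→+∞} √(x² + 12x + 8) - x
This is an ∞ − ∞ indeterminate form.
Multiply and divide by the conjugate √(x²+12x + 8) + x; the x² terms cancel, leaving (12x + 8)/(√(x²+12x + 8)+x) → 12/2 = 6.
Limit = 6.

Final answer: 6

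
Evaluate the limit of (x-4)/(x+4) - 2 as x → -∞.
Evaluate the dominant behaviour as x → -∞; each term tends to a finite value or vanishes.
Limit = -1.

Final answer: -1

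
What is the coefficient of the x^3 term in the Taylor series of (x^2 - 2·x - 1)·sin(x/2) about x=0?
Expand to order 3: (x^2 - 2·x - 1)·sin(x/2) = 25·x^3/48 - x^2 - x/2 + O(x^4).
The coefficient of x^3 is 25/48.

Final answer: 25/48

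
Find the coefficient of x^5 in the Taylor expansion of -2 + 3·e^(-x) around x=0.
Expand to order 5: -2 + 3·e^(-x) = -x^5/40 + x^4/8 - x^3/2 + 3·x^2/2 - 3·x + 1 + O(x^6).
The coefficient of x^5 is -1/40.

Final answer: -1/40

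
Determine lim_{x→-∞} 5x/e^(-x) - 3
The quotient is an ∞/∞ indeterminate form as x → -∞.
Compare growth rates of the dominant terms (exponentials ≫ polynomials ≫ logarithms), or apply L'Hôpital's rule; the quotient → 0.
Adding the constant: 0 - 3 = -3. Limit = -3.

Final answer: -3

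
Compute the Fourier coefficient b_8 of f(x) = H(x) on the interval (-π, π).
b_8 = (1/π) ∫_{-π}^{π} f(x)·sin(8x) dx.
Evaluate the integral (use parity and integration by parts as needed): b_8 = 0.

Final answer: 0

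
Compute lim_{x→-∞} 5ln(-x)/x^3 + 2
The quotient is an ∞/∞ indeterminate form as x → -∞.
Compare growth rates of the dominant terms (exponentials ≫ polynomials ≫ logarithms), or apply L'Hôpital's rule; the quotient → 0.
Adding the constant: 0 + 2 = 2. Limit = 2.

Final answer: 2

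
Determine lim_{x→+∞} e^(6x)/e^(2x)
This is an ∞/∞ indeterminate form as x → +∞.
Rewrite e^(6x)/e^(2x) = e^((6−2)x) = e^(4x); the exponent coefficient is 4 > 0 so e^(4x) → ∞.
Limit = ∞.

Final answer: ∞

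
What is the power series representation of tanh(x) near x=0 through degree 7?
-17·x^7/315 + 2·x^5/15 - x^3/3 + x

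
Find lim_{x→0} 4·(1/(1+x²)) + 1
Direct substitution at x = 0 gives 5.

Final answer: 5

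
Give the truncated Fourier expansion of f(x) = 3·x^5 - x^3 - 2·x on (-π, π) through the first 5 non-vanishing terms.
(-122·π^2 + 6·π^4 + 728)·sin(x) + (-3·π^4 - 22 + 16·π^2)·sin(2·x) + (-46·π^2/9 + 56/27 + 2·π^4)·sin(3·x) + (-3·π^4/2 + 7/64 + 19·π^2/8)·sin(4·x) + (-34·π^2/25 - 296/625 + 6·π^4/5)·sin(5·x)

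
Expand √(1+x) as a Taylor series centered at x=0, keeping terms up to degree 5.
7·x^5/256 - 5·x^4/128 + x^3/16 - x^2/8 + x/2 + 1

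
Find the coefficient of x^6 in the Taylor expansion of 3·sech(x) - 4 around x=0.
Expand to order 6: 3·sech(x) - 4 = -61·x^6/240 + 5·x^4/8 - 3·x^2/2 - 1 + O(x^7).
The coefficient of x^6 is -61/240.

Final answer: -61/240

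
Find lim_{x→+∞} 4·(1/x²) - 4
Evaluate the dominant behaviour as x → +∞; each term tends to a finite value or vanishes.
Limit = -4.

Final answer: -4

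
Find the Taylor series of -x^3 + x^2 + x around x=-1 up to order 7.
1 - 4·(x + 1) + 4·(x + 1)^2 - (x + 1)^3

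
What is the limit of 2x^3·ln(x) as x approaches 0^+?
This is a 0·∞ indeterminate form at x → 0⁺.
Rewrite the product as 2·ln(x) / x^(-3) and apply L'Hôpital, or use the standard hierarchy x^(-3) ≫ |ln x| as x → 0⁺.
The indeterminate product → 0, so the limit = 0.

Final answer: 0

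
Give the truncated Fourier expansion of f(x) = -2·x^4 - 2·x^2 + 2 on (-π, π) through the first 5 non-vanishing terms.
(-88 + 16·π^2)·cos(x) + (4 - 4·π^2)·cos(2·x) + (-8/27 + 16·π^2/9)·cos(3·x) + (-π^2 - 1/8)·cos(4·x) - 2·π^4/5 - 2·π^2/3 + 2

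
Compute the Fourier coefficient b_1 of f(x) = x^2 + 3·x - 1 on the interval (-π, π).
b_1 = (1/π) ∫_{-π}^{π} f(x)·sin(1x) dx.
Evaluate the integral (use parity and integration by parts as needed): b_1 = 6.

Final answer: 6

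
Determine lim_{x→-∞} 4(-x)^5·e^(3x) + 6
The product is a 0·∞ indeterminate form at x → -∞.
Rewrite the product as 4(-x)^5 / e^(-3x) (an ∞/∞ form) and apply L'Hôpital, or use the standard hierarchy e^(3|x|) ≫ |(-x)^5| as x → -∞.
The indeterminate product → 0, so the limit = 6.

Final answer: 6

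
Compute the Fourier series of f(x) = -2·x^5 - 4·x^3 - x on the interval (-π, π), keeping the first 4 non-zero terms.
(-434 - 4·π^4 + 72·π^2)·sin(x) + (-6·π^2 + 10 + 2·π^4)·sin(2·x) + (-4·π^4/3 - 70/81 + 8·π^2/27)·sin(3·x) + (7/32 + 3·π^2/4 + π^4)·sin(4·x)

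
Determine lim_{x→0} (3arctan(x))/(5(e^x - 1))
Both numerator and denominator → 0 as x → 0; this is a 0/0 indeterminate form.
Expand each to leading order near x = 0: numerator ~ 3·x, denominator ~ 5·x.
The limit of the ratio is 3/5.

Final answer: 3/5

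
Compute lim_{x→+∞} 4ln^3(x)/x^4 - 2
The quotient is an ∞/∞ indeterminate form as x → +∞.
The polynomial denominator x^4 dominates the logarithmic numerator (any positive power of x ≫ ln^3(x) as x → ∞), so the quotient → 0.
Adding the constant: 0 - 2 = -2. Limit = -2.

Final answer: -2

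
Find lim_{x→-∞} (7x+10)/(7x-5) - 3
Evaluate the dominant behaviour as x → -∞; each term tends to a finite value or vanishes.
Limit = -2.

Final answer: -2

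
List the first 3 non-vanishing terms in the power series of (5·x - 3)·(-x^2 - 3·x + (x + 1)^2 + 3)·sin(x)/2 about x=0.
-3·x^3/2 + 23·x^2/2 - 6·x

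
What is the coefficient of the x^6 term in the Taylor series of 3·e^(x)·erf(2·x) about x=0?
Expand to order 6: 3·e^(x)·erf(2·x) = 499·x^6/(30·√(π)) + 117·x^5/(10·√(π)) - 14·x^4/√(π) - 10·x^3/√(π) + 12·x^2/√(π) + 12·x/√(π) + O(x^7).
The coefficient of x^6 is 499/(30·√(π)).

Final answer: 499/(30·√(π))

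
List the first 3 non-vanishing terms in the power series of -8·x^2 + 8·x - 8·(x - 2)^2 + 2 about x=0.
-16·x^2 + 40·x - 30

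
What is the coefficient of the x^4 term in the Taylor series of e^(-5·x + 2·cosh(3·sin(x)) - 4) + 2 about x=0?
4387·e^(-2)/24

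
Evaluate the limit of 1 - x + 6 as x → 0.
Direct substitution at x = 0 gives 7.

Final answer: 7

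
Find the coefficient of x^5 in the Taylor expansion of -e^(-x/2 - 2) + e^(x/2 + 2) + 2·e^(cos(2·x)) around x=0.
Expand to order 5: -e^(-x/2 - 2) + e^(x/2 + 2) + 2·e^(cos(2·x)) = x^5·(e^(-2)/3840 + e^(2)/3840) + x^4·(-e^(-2)/384 + e^(2)/384 + 16·e/3) + x^3·(e^(-2)/48 + e^(2)/48) + x^2·(-4·e - e^(-2)/8 + e^(2)/8) + x·(e^(-2)/2 + e^(2)/2) - e^(-2) + 2·e + e^(2) + O(x^6).
The coefficient of x^5 is e^(-2)/3840 + e^(2)/3840.

Final answer: e^(-2)/3840 + e^(2)/3840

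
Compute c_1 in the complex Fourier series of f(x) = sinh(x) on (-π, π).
Compute the real Fourier coefficients first: a_1 = 0, b_1 = sinh(π)/π.
Then c_1 = (a_1 − i·b_1)/2 = -i·sinh(π)/(2·π).

Final answer: -i·sinh(π)/(2·π)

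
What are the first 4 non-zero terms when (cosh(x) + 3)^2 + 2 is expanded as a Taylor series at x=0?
19·x^6/360 + 7·x^4/12 + 4·x^2 + 18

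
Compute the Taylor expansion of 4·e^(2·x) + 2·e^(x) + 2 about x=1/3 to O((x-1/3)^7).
2 + 2·e^(1/3) + 4·e^(2/3) + (2·e^(1/3) + 8·e^(2/3))·(x - 1/3) + (e^(1/3) + 8·e^(2/3))·(x - 1/3)^2 + (e^(1/3)/3 + 16·e^(2/3)/3)·(x - 1/3)^3 + (e^(1/3)/12 + 8·e^(2/3)/3)·(x - 1/3)^4 + (e^(1/3)/60 + 16·e^(2/3)/15)·(x - 1/3)^5 + (e^(1/3)/360 + 16·e^(2/3)/45)·(x - 1/3)^6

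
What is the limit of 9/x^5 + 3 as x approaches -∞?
Evaluate the dominant behaviour as x → -∞; each term tends to a finite value or vanishes.
Limit = 3.

Final answer: 3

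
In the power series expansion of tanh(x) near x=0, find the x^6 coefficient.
Expand to order 6: tanh(x) = 2·x^5/15 - x^3/3 + x + O(x^7).
The coefficient of x^6 is 0.

Final answer: 0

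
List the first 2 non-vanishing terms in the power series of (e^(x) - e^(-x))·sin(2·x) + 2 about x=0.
4·x^2 + 2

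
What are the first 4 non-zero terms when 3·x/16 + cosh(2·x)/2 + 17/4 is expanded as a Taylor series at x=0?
x^4/3 + x^2 + 3·x/16 + 19/4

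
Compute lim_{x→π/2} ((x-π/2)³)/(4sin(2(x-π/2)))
Both numerator and denominator → 0 as x → π/2; this is a 0/0 indeterminate form.
Expand each to leading order near x = π/2: numerator ~ (x - π/2)^3, denominator ~ 8·(x - π/2).
The limit of the ratio is 0.

Final answer: 0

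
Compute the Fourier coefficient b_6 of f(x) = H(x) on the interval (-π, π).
b_6 = (1/π) ∫_{-π}^{π} f(x)·sin(6x) dx.
Evaluate the integral (use parity and integration by parts as needed): b_6 = 0.

Final answer: 0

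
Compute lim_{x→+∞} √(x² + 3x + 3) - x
This is an ∞ − ∞ indeterminate form.
Multiply and divide by the conjugate √(x²+3x + 3) + x; the x² terms cancel, leaving (3x + 3)/(√(x²+3x + 3)+x) → 3/2.
Limit = 3/2.

Final answer: 3/2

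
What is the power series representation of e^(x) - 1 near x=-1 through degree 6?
(1 - e)·e^(-1) + e^(-1)·(x + 1) + e^(-1)·(x + 1)^2/2 + e^(-1)·(x + 1)^3/6 + e^(-1)·(x + 1)^4/24 + e^(-1)·(x + 1)^5/120 + e^(-1)·(x + 1)^6/720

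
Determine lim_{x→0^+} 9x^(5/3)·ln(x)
This is a 0·∞ indeterminate form at x → 0⁺.
Rewrite the product as 9·ln(x) / x^(-5/3) and apply L'Hôpital, or use the standard hierarchy x^(-5/3) ≫ |ln x| as x → 0⁺.
The indeterminate product → 0, so the limit = 0.

Final answer: 0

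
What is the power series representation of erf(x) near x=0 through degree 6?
x^5/(5·√(π)) - 2·x^3/(3·√(π)) + 2·x/√(π)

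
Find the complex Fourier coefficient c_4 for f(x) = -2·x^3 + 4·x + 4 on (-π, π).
Compute the real Fourier coefficients first: a_4 = 0, b_4 = -19/8 + π^2.
Then c_4 = (a_4 − i·b_4)/2 = -i·π^2/2 + 19·i/16.

Final answer: -i·π^2/2 + 19·i/16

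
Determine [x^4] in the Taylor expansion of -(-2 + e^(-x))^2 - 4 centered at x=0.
Expand to order 4: -(-2 + e^(-x))^2 - 4 = -x^4/2 + 2·x^3/3 - 2·x - 5 + O(x^5).
The coefficient of x^4 is -1/2.

Final answer: -1/2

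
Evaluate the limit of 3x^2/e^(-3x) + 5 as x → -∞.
The quotient is an ∞/∞ indeterminate form as x → -∞.
Compare growth rates of the dominant terms (exponentials ≫ polynomials ≫ logarithms), or apply L'Hôpital's rule; the quotient → 0.
Adding the constant: 0 + 5 = 5. Limit = 5.

Final answer: 5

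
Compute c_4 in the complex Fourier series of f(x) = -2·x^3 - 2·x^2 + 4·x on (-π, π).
Compute the real Fourier coefficients first: a_4 = -1/2, b_4 = -19/8 + π^2.
Then c_4 = (a_4 − i·b_4)/2 = -1/4 - i·π^2/2 + 19·i/16.

Final answer: -1/4 - i·π^2/2 + 19·i/16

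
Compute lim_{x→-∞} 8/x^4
Evaluate the dominant behaviour as x → -∞; each term tends to a finite value or vanishes.
Limit = 0.

Final answer: 0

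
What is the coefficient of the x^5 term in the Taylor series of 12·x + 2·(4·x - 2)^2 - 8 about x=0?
Expand to order 5: 12·x + 2·(4·x - 2)^2 - 8 = 32·x^2 - 20·x + O(x^6).
The coefficient of x^5 is 0.

Final answer: 0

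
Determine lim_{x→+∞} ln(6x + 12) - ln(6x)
This is an ∞ − ∞ indeterminate form.
Combine the logarithms: ln(6x+12) − ln(6x) = ln((6x+12)/(6x)) = ln(1 + 12/(6x)) → ln(1) = 0.
Limit = 0.

Final answer: 0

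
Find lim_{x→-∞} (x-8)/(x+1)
Evaluate the dominant behaviour as x → -∞; each term tends to a finite value or vanishes.
Limit = 1.

Final answer: 1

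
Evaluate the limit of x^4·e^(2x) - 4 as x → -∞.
The product is a 0·∞ indeterminate form at x → -∞.
Rewrite the product as x^4 / e^(-2x) (an ∞/∞ form) and apply L'Hôpital, or use the standard hierarchy e^(2|x|) ≫ |x^4| as x → -∞.
The indeterminate product → 0, so the limit = -4.

Final answer: -4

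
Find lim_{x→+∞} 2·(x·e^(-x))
Evaluate the dominant behaviour as x → +∞; each term tends to a finite value or vanishes.
Limit = 0.

Final answer: 0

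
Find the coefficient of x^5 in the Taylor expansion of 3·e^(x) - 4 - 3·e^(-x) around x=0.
Expand to order 5: 3·e^(x) - 4 - 3·e^(-x) = x^5/20 + x^3 + 6·x - 4 + O(x^6).
The coefficient of x^5 is 1/20.

Final answer: 1/20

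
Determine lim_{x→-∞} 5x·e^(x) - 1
The product is a 0·∞ indeterminate form at x → -∞.
Rewrite the product as 5x / e^(-x) (an ∞/∞ form) and apply L'Hôpital, or use the standard hierarchy e^(|x|) ≫ |x| as x → -∞.
The indeterminate product → 0, so the limit = -1.

Final answer: -1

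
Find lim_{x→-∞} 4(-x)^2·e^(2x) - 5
The product is a 0·∞ indeterminate form at x → -∞.
Rewrite the product as 4(-x)^2 / e^(-2x) (an ∞/∞ form) and apply L'Hôpital, or use the standard hierarchy e^(2|x|) ≫ |(-x)^2| as x → -∞.
The indeterminate product → 0, so the limit = -5.

Final answer: -5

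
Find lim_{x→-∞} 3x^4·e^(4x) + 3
The product is a 0·∞ indeterminate form at x → -∞.
Rewrite the product as 3x^4 / e^(-4x) (an ∞/∞ form) and apply L'Hôpital, or use the standard hierarchy e^(4|x|) ≫ |x^4| as x → -∞.
The indeterminate product → 0, so the limit = 3.

Final answer: 3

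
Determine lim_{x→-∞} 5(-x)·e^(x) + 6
The product is a 0·∞ indeterminate form at x → -∞.
Rewrite the product as 5(-x) / e^(-x) (an ∞/∞ form) and apply L'Hôpital, or use the standard hierarchy e^(|x|) ≫ |(-x)| as x → -∞.
The indeterminate product → 0, so the limit = 6.

Final answer: 6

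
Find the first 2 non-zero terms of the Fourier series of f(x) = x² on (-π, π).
-4·cos(x) + π^2/3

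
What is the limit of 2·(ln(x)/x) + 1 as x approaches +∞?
Evaluate the dominant behaviour as x → +∞; each term tends to a finite value or vanishes.
Limit = 1.

Final answer: 1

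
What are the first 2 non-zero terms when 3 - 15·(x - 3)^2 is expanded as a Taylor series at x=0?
90·x - 132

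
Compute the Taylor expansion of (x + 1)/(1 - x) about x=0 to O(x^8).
2·x^7 + 2·x^6 + 2·x^5 + 2·x^4 + 2·x^3 + 2·x^2 + 2·x + 1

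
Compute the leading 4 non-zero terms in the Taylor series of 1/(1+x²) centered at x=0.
-x^6 + x^4 - x^2 + 1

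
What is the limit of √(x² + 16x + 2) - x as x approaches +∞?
This is an ∞ − ∞ indeterminate form.
Multiply and divide by the conjugate √(x²+16x + 2) + x; the x² terms cancel, leaving (16x + 2)/(√(x²+16x + 2)+x) → 16/2 = 8.
Limit = 8.

Final answer: 8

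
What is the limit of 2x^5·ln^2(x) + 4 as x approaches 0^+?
The product is a 0·∞ indeterminate form at x → 0⁺.
Rewrite the product as 2·ln^2(x) / x^(-5) and apply L'Hôpital, or use the standard hierarchy x^(-5) ≫ |ln x|^2 as x → 0⁺.
The indeterminate product → 0, so the limit = 4.

Final answer: 4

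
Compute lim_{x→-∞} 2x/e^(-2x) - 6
The quotient is an ∞/∞ indeterminate form as x → -∞.
Compare growth rates of the dominant terms (exponentials ≫ polynomials ≫ logarithms), or apply L'Hôpital's rule; the quotient → 0.
Adding the constant: 0 - 6 = -6. Limit = -6.

Final answer: -6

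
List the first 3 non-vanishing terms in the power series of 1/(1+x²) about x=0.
x^4 - x^2 + 1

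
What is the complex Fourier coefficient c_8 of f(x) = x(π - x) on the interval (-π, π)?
Compute the real Fourier coefficients first: a_8 = -1/16, b_8 = -π/4.
Then c_8 = (a_8 − i·b_8)/2 = -1/32 + i·π/8.

Final answer: -1/32 + i·π/8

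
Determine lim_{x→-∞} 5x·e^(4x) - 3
The product is a 0·∞ indeterminate form at x → -∞.
Rewrite the product as 5x / e^(-4x) (an ∞/∞ form) and apply L'Hôpital, or use the standard hierarchy e^(4|x|) ≫ |x| as x → -∞.
The indeterminate product → 0, so the limit = -3.

Final answer: -3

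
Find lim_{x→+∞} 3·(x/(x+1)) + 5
Evaluate the dominant behaviour as x → +∞; each term tends to a finite value or vanishes.
Limit = 8.

Final answer: 8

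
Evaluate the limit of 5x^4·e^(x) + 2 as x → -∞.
The product is a 0·∞ indeterminate form at x → -∞.
Rewrite the product as 5x^4 / e^(-x) (an ∞/∞ form) and apply L'Hôpital, or use the standard hierarchy e^(|x|) ≫ |x^4| as x → -∞.
The indeterminate product → 0, so the limit = 2.

Final answer: 2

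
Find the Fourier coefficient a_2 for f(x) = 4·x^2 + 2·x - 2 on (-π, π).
a_2 = (1/π) ∫_{-π}^{π} f(x)·cos(2x) dx.
Evaluate the integral (use parity and integration by parts as needed): a_2 = 4.

Final answer: 4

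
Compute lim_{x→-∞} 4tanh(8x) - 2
Evaluate the dominant behaviour as x → -∞; each term tends to a finite value or vanishes.
Limit = -6.

Final answer: -6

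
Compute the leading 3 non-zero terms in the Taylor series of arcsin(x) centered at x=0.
3·x^5/40 + x^3/6 + x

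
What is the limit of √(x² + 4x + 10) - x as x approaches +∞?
This is an ∞ − ∞ indeterminate form.
Multiply and divide by the conjugate √(x²+4x + 10) + x; the x² terms cancel, leaving (4x + 10)/(√(x²+4x + 10)+x) → 4/2 = 2.
Limit = 2.

Final answer: 2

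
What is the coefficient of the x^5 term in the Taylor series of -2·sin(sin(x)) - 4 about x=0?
Expand to order 5: -2·sin(sin(x)) - 4 = -x^5/5 + 2·x^3/3 - 2·x - 4 + O(x^6).
The coefficient of x^5 is -1/5.

Final answer: -1/5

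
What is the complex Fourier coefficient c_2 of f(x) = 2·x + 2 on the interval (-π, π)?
Compute the real Fourier coefficients first: a_2 = 0, b_2 = -2.
Then c_2 = (a_2 − i·b_2)/2 = i.

Final answer: i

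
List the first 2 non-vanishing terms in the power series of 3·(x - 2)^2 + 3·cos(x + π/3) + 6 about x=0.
x·(-12 - 3·√(3)/2) + 39/2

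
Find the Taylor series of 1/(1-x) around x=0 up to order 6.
x^6 + x^5 + x^4 + x^3 + x^2 + x + 1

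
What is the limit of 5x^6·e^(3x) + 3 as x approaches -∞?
The product is a 0·∞ indeterminate form at x → -∞.
Rewrite the product as 5x^6 / e^(-3x) (an ∞/∞ form) and apply L'Hôpital, or use the standard hierarchy e^(3|x|) ≫ |x^6| as x → -∞.
The indeterminate product → 0, so the limit = 3.

Final answer: 3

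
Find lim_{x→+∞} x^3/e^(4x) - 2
The quotient is an ∞/∞ indeterminate form as x → +∞.
The exponential denominator e^(4x) dominates the polynomial numerator (e^x ≫ x^3 as x → ∞), so the quotient → 0.
Adding the constant: 0 - 2 = -2. Limit = -2.

Final answer: -2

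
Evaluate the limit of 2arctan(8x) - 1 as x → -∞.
Evaluate the dominant behaviour as x → -∞; each term tends to a finite value or vanishes.
Limit = -π - 1.

Final answer: -π - 1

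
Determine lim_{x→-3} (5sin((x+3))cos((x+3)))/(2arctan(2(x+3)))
Both numerator and denominator → 0 as x → -3; this is a 0/0 indeterminate form.
Expand each to leading order near x = -3: numerator ~ 5·(x + 3), denominator ~ 4·(x + 3).
The limit of the ratio is 5/4.

Final answer: 5/4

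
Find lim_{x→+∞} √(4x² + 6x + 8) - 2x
As x → +∞: multiply by the conjugate to get (6x+8)/(√(4x²+6x+8)+2x); the denominator ~ 4x, so the limit is 6/4 = 3/2.
Limit = 3/2.

Final answer: 3/2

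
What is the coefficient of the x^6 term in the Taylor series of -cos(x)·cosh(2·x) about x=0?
Expand to order 6: -cos(x)·cosh(2·x) = 13·x^6/80 + 7·x^4/24 - 3·x^2/2 - 1 + O(x^7).
The coefficient of x^6 is 13/80.

Final answer: 13/80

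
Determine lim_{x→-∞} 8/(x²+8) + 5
Evaluate the dominant behaviour as x → -∞; each term tends to a finite value or vanishes.
Limit = 5.

Final answer: 5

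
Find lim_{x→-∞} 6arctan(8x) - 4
Evaluate the dominant behaviour as x → -∞; each term tends to a finite value or vanishes.
Limit = -3·π - 4.

Final answer: -3·π - 4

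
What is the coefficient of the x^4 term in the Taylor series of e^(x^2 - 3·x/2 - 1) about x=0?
235·e^(-1)/128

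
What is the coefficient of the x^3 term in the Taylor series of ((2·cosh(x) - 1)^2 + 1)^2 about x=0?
Expand to order 3: ((2·cosh(x) - 1)^2 + 1)^2 = 8·x^2 + 4 + O(x^4).
The coefficient of x^3 is 0.

Final answer: 0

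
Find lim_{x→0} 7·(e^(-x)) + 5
Direct substitution at x = 0 gives 12.

Final answer: 12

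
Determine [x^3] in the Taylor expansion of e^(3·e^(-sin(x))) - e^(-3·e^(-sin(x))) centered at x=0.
Expand to order 3: e^(3·e^(-sin(x))) - e^(-3·e^(-sin(x))) = -9·x^3·e^(3) + x^2·(-3·e^(-3) + 6·e^(3)) + x·(-3·e^(3) - 3·e^(-3)) - e^(-3) + e^(3) + O(x^4).
The coefficient of x^3 is -9·e^(3).

Final answer: -9·e^(3)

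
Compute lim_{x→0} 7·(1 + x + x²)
Direct substitution at x = 0 gives 7.

Final answer: 7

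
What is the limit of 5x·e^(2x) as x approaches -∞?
This is a 0·∞ indeterminate form at x → -∞.
Rewrite the product as 5x / e^(-2x) (an ∞/∞ form) and apply L'Hôpital, or use the standard hierarchy e^(2|x|) ≫ |x| as x → -∞.
The indeterminate product → 0, so the limit = 0.

Final answer: 0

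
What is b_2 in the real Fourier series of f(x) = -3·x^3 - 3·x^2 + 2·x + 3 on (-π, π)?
b_2 = (1/π) ∫_{-π}^{π} f(x)·sin(2x) dx.
Evaluate the integral (use parity and integration by parts as needed): b_2 = -13/2 + 3·π^2.

Final answer: -13/2 + 3·π^2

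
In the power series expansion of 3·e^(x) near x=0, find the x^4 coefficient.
Expand to order 4: 3·e^(x) = x^4/8 + x^3/2 + 3·x^2/2 + 3·x + 3 + O(x^5).
The coefficient of x^4 is 1/8.

Final answer: 1/8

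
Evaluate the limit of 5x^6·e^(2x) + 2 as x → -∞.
The product is a 0·∞ indeterminate form at x → -∞.
Rewrite the product as 5x^6 / e^(-2x) (an ∞/∞ form) and apply L'Hôpital, or use the standard hierarchy e^(2|x|) ≫ |x^6| as x → -∞.
The indeterminate product → 0, so the limit = 2.

Final answer: 2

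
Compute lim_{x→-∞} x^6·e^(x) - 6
The product is a 0·∞ indeterminate form at x → -∞.
Rewrite the product as x^6 / e^(-x) (an ∞/∞ form) and apply L'Hôpital, or use the standard hierarchy e^(|x|) ≫ |x^6| as x → -∞.
The indeterminate product → 0, so the limit = -6.

Final answer: -6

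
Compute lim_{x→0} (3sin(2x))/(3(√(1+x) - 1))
Both numerator and denominator → 0 as x → 0; this is a 0/0 indeterminate form.
Expand each to leading order near x = 0: numerator ~ 6·x, denominator ~ 3·x/2.
The limit of the ratio is 4.

Final answer: 4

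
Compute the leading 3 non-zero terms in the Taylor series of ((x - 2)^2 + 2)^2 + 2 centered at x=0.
28·x^2 - 48·x + 38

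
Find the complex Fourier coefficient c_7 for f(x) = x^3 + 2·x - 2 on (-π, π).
Compute the real Fourier coefficients first: a_7 = 0, b_7 = 184/343 + 2·π^2/7.
Then c_7 = (a_7 − i·b_7)/2 = -i·π^2/7 - 92·i/343.

Final answer: -i·π^2/7 - 92·i/343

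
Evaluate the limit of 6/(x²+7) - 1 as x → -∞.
Evaluate the dominant behaviour as x → -∞; each term tends to a finite value or vanishes.
Limit = -1.

Final answer: -1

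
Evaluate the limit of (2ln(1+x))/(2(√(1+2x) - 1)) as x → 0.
Both numerator and denominator → 0 as x → 0; this is a 0/0 indeterminate form.
Expand each to leading order near x = 0: numerator ~ 2·x, denominator ~ 2·x.
The limit of the ratio is 1.

Final answer: 1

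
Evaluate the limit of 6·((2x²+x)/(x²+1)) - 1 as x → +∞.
Evaluate the dominant behaviour as x → +∞; each term tends to a finite value or vanishes.
Limit = 11.

Final answer: 11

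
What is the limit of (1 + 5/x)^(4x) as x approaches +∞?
As x → +∞: write (1 + 5/x)^(4x) = ((1 + 5/x)^x)^4 → (e^5)^4 = e^20.
Limit = e^(20).

Final answer: e^(20)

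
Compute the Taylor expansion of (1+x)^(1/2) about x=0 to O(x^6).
7·x^5/256 - 5·x^4/128 + x^3/16 - x^2/8 + x/2 + 1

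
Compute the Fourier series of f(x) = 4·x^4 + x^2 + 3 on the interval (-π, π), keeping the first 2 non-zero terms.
(188 - 32·π^2)·cos(x) + 3 + π^2/3 + 4·π^4/5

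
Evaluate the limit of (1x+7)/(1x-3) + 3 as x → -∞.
Evaluate the dominant behaviour as x → -∞; each term tends to a finite value or vanishes.
Limit = 4.

Final answer: 4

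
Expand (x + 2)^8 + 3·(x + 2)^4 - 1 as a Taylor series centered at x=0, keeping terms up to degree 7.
16·x^7 + 112·x^6 + 448·x^5 + 1123·x^4 + 1816·x^3 + 1864·x^2 + 1120·x + 303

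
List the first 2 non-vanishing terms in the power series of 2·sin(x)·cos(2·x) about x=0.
-13·x^3/3 + 2·x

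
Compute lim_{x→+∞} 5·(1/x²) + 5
Evaluate the dominant behaviour as x → +∞; each term tends to a finite value or vanishes.
Limit = 5.

Final answer: 5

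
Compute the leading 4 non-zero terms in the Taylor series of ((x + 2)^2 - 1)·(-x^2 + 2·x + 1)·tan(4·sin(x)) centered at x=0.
596·x^4/3 + 86·x^3 + 40·x^2 + 12·x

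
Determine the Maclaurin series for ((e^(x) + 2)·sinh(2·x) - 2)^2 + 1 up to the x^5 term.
169·x^5/5 + 172·x^4/3 + 4·x^3 + 28·x^2 - 24·x + 5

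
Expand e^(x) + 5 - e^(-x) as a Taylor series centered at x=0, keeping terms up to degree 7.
x^7/2520 + x^5/60 + x^3/3 + 2·x + 5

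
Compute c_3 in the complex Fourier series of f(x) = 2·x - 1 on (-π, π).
Compute the real Fourier coefficients first: a_3 = 0, b_3 = 4/3.
Then c_3 = (a_3 − i·b_3)/2 = -2·i/3.

Final answer: -2·i/3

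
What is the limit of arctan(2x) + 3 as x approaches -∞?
Evaluate the dominant behaviour as x → -∞; each term tends to a finite value or vanishes.
Limit = 3 - π/2.

Final answer: 3 - π/2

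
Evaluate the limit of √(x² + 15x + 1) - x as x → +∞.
This is an ∞ − ∞ indeterminate form.
Multiply and divide by the conjugate √(x²+15x + 1) + x; the x² terms cancel, leaving (15x + 1)/(√(x²+15x + 1)+x) → 15/2.
Limit = 15/2.

Final answer: 15/2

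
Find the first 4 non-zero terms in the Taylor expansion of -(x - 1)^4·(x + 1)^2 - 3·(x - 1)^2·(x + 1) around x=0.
-7·x^3 + 4·x^2 + 5·x - 4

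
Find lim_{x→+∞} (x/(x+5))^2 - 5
As x → +∞: x/(x+5) = 1/(1 + 5/x) → 1, and the 2nd power of a limit-1 base also → 1; with the additive constant, 1 - 5 = -4.
Limit = -4.

Final answer: -4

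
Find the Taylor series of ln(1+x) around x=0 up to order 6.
-x^6/6 + x^5/5 - x^4/4 + x^3/3 - x^2/2 + x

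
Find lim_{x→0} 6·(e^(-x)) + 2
Direct substitution at x = 0 gives 8.

Final answer: 8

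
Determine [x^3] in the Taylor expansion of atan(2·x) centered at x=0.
Expand to order 3: atan(2·x) = -8·x^3/3 + 2·x + O(x^4).
The coefficient of x^3 is -8/3.

Final answer: -8/3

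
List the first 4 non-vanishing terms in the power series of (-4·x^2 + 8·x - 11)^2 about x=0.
-64·x^3 + 152·x^2 - 176·x + 121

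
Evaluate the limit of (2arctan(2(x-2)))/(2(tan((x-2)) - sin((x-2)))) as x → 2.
Both numerator and denominator → 0 as x → 2; this is a 0/0 indeterminate form.
Expand each to leading order near x = 2: numerator ~ 4·(x - 2), denominator ~ (x - 2)^3.
The limit of the ratio is ∞.

Final answer: ∞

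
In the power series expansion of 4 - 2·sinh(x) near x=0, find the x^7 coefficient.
Expand to order 7: 4 - 2·sinh(x) = -x^7/2520 - x^5/60 - x^3/3 - 2·x + 4 + O(x^8).
The coefficient of x^7 is -1/2520.

Final answer: -1/2520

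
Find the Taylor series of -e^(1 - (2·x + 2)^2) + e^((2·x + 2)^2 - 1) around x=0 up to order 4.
x^4·(-152·e^(-3)/3 + 920·e^(3)/3) + x^3·(160·e^(-3)/3 + 352·e^(3)/3) + x^2·(-28·e^(-3) + 36·e^(3)) + x·(8·e^(-3) + 8·e^(3)) - e^(-3) + e^(3)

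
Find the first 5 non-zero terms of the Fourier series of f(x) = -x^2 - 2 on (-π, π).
4·cos(x) - cos(2·x) + 4·cos(3·x)/9 - cos(4·x)/4 - π^2/3 - 2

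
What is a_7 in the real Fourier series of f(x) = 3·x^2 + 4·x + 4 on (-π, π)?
a_7 = (1/π) ∫_{-π}^{π} f(x)·cos(7x) dx.
Evaluate the integral (use parity and integration by parts as needed): a_7 = -12/49.

Final answer: -12/49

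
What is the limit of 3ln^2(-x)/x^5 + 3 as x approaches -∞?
The quotient is an ∞/∞ indeterminate form as x → -∞.
Compare growth rates of the dominant terms (exponentials ≫ polynomials ≫ logarithms), or apply L'Hôpital's rule; the quotient → 0.
Adding the constant: 0 + 3 = 3. Limit = 3.

Final answer: 3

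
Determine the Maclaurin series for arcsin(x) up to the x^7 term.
5·x^7/112 + 3·x^5/40 + x^3/6 + x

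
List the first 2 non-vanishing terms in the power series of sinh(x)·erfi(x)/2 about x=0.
x^4/(2·√(π)) + x^2/√(π)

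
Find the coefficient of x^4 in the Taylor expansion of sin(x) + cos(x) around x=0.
Expand to order 4: sin(x) + cos(x) = x^4/24 - x^3/6 - x^2/2 + x + 1 + O(x^5).
The coefficient of x^4 is 1/24.

Final answer: 1/24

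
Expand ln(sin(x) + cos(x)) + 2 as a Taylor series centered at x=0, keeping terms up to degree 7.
244·x^7/315 - 32·x^6/45 + 2·x^5/3 - 2·x^4/3 + 2·x^3/3 - x^2 + x + 2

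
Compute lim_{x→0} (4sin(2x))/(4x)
Both numerator and denominator → 0 as x → 0; this is a 0/0 indeterminate form.
Expand each to leading order near x = 0: numerator ~ 8·x, denominator ~ 4·x.
The limit of the ratio is 2.

Final answer: 2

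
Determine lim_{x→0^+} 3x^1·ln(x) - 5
The product is a 0·∞ indeterminate form at x → 0⁺.
Rewrite the product as 3·ln(x) / x^(-1) and apply L'Hôpital, or use the standard hierarchy x^(-1) ≫ |ln x| as x → 0⁺.
The indeterminate product → 0, so the limit = -5.

Final answer: -5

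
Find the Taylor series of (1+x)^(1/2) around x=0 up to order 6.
-21·x^6/1024 + 7·x^5/256 - 5·x^4/128 + x^3/16 - x^2/8 + x/2 + 1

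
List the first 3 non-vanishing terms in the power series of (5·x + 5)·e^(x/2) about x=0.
25·x^2/8 + 15·x/2 + 5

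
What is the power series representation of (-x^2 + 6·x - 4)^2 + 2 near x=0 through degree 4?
x^4 - 12·x^3 + 44·x^2 - 48·x + 18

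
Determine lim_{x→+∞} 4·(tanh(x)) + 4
Evaluate the dominant behaviour as x → +∞; each term tends to a finite value or vanishes.
Limit = 8.

Final answer: 8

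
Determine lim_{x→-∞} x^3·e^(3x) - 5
The product is a 0·∞ indeterminate form at x → -∞.
Rewrite the product as x^3 / e^(-3x) (an ∞/∞ form) and apply L'Hôpital, or use the standard hierarchy e^(3|x|) ≫ |x^3| as x → -∞.
The indeterminate product → 0, so the limit = -5.

Final answer: -5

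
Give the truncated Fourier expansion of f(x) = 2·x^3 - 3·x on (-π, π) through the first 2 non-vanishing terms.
(-30 + 4·π^2)·sin(x) + (6 - 2·π^2)·sin(2·x)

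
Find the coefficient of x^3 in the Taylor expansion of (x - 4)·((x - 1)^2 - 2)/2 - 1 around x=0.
Expand to order 3: (x - 4)·((x - 1)^2 - 2)/2 - 1 = x^3/2 - 3·x^2 + 7·x/2 + 1 + O(x^4).
The coefficient of x^3 is 1/2.

Final answer: 1/2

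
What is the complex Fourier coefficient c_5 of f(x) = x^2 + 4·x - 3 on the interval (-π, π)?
Compute the real Fourier coefficients first: a_5 = -4/25, b_5 = 8/5.
Then c_5 = (a_5 − i·b_5)/2 = -2/25 - 4·i/5.

Final answer: -2/25 - 4·i/5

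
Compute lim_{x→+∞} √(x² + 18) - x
This is an ∞ − ∞ indeterminate form.
Multiply and divide by the conjugate √(x²+18) + x; the x² terms cancel, leaving 18/(√(x²+18)+x) → 0.
Limit = 0.

Final answer: 0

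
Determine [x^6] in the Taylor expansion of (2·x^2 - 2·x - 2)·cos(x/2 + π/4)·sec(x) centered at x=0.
Expand to order 6: (2·x^2 - 2·x - 2)·cos(x/2 + π/4)·sec(x) = 2803·√(2)·x^6/15360 - 363·√(2)·x^5/1280 + 175·√(2)·x^4/384 - 31·√(2)·x^3/48 + 9·√(2)·x^2/8 - √(2)·x/2 - √(2) + O(x^7).
The coefficient of x^6 is 2803·√(2)/15360.

Final answer: 2803·√(2)/15360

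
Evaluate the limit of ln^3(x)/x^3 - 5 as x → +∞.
The quotient is an ∞/∞ indeterminate form as x → +∞.
The polynomial denominator x^3 dominates the logarithmic numerator (any positive power of x ≫ ln^3(x) as x → ∞), so the quotient → 0.
Adding the constant: 0 - 5 = -5. Limit = -5.

Final answer: -5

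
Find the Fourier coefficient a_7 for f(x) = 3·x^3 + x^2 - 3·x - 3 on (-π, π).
a_7 = (1/π) ∫_{-π}^{π} f(x)·cos(7x) dx.
Evaluate the integral (use parity and integration by parts as needed): a_7 = -4/49.

Final answer: -4/49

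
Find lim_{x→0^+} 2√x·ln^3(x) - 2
The product is a 0·∞ indeterminate form at x → 0⁺.
Rewrite the product as 2·ln^3(x) / x^(-1/2) and apply L'Hôpital, or use the standard hierarchy x^(-1/2) ≫ |ln x|^3 as x → 0⁺.
The indeterminate product → 0, so the limit = -2.

Final answer: -2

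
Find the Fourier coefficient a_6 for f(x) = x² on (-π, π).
a_6 = (1/π) ∫_{-π}^{π} f(x)·cos(6x) dx.
Evaluate the integral (use parity and integration by parts as needed): a_6 = 1/9.

Final answer: 1/9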